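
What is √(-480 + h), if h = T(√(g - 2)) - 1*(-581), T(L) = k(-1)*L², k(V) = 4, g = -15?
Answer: √33 ≈ 5.7446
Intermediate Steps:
T(L) = 4*L²
h = 513 (h = 4*(√(-15 - 2))² - 1*(-581) = 4*(√(-17))² + 581 = 4*(I*√17)² + 581 = 4*(-17) + 581 = -68 + 581 = 513)
√(-480 + h) = √(-480 + 513) = √33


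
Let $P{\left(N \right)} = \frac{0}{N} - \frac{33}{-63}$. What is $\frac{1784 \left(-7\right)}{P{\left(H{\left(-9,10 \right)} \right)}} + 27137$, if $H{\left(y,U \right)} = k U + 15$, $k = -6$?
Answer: $\frac{36259}{11} \approx 3296.3$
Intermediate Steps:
$H{\left(y,U \right)} = 15 - 6 U$ ($H{\left(y,U \right)} = - 6 U + 15 = 15 - 6 U$)
$P{\left(N \right)} = \frac{11}{21}$ ($P{\left(N \right)} = 0 - - \frac{11}{21} = 0 + \frac{11}{21} = \frac{11}{21}$)
$\frac{1784 \left(-7\right)}{P{\left(H{\left(-9,10 \right)} \right)}} + 27137 = \frac{1784 \left(-7\right)}{\frac{11}{21}} + 27137 = \left(-12488\right) \frac{21}{11} + 27137 = - \frac{262248}{11} + 27137 = \frac{36259}{11}$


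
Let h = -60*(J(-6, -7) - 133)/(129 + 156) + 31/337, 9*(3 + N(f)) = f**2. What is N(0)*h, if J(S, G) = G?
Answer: -567927/6403 ≈ -88.697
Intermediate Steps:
N(f) = -3 + f**2/9
h = 189309/6403 (h = -60*(-7 - 133)/(129 + 156) + 31/337 = -60/(285/(-140)) + 31*(1/337) = -60/(285*(-1/140)) + 31/337 = -60/(-57/28) + 31/337 = -60*(-28/57) + 31/337 = 560/19 + 31/337 = 189309/6403 ≈ 29.566)
N(0)*h = (-3 + (1/9)*0**2)*(189309/6403) = (-3 + (1/9)*0)*(189309/6403) = (-3 + 0)*(189309/6403) = -3*189309/6403 = -567927/6403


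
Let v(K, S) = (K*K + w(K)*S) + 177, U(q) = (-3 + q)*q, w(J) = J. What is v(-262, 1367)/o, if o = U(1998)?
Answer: -289333/3986010 ≈ -0.072587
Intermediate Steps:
U(q) = q*(-3 + q)
v(K, S) = 177 + K**2 + K*S (v(K, S) = (K*K + K*S) + 177 = (K**2 + K*S) + 177 = 177 + K**2 + K*S)
o = 3986010 (o = 1998*(-3 + 1998) = 1998*1995 = 3986010)
v(-262, 1367)/o = (177 + (-262)**2 - 262*1367)/3986010 = (177 + 68644 - 358154)*(1/3986010) = -289333*1/3986010 = -289333/3986010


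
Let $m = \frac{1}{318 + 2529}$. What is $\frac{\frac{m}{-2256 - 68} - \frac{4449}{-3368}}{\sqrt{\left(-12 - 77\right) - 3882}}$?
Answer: $- \frac{7359121201 i \sqrt{11}}{1164345766584} \approx - 0.020962 i$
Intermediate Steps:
$m = \frac{1}{2847} \approx 0.00035125$
$\frac{\frac{m}{-2256 - 68} - \frac{4449}{-3368}}{\sqrt{\left(-12 - 77\right) - 3882}} = \frac{\frac{1}{2847 \left(-2256 - 68\right)} - \frac{4449}{-3368}}{\sqrt{\left(-12 - 77\right) - 3882}} = \frac{\frac{1}{2847 \left(-2256 - 68\right)} - - \frac{4449}{3368}}{\sqrt{\left(-12 - 77\right) - 3882}} = \frac{\frac{1}{2847 \left(-2324\right)} + \frac{4449}{3368}}{\sqrt{-89 - 3882}} = \frac{\frac{1}{2847} \left(- \frac{1}{2324}\right) + \frac{4449}{3368}}{\sqrt{-3971}} = \frac{- \frac{1}{6616428} + \frac{4449}{3368}}{19 i \sqrt{11}} = \frac{7359121201 \left(- \frac{i \sqrt{11}}{209}\right)}{5571032376} = - \frac{7359121201 i \sqrt{11}}{1164345766584}$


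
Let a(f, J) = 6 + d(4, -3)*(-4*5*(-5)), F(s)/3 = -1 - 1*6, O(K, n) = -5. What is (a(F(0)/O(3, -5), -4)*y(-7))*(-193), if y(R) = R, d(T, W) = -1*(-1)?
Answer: 143206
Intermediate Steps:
F(s) = -21 (F(s) = 3*(-1 - 1*6) = 3*(-1 - 6) = 3*(-7) = -21)
d(T, W) = 1
a(f, J) = 106 (a(f, J) = 6 + 1*(-4*5*(-5)) = 6 + 1*(-20*(-5)) = 6 + 1*100 = 6 + 100 = 106)
(a(F(0)/O(3, -5), -4)*y(-7))*(-193) = (106*(-7))*(-193) = -742*(-193) = 143206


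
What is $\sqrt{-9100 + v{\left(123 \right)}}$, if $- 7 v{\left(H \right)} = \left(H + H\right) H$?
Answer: $\frac{i \sqrt{657706}}{7} \approx 115.86 i$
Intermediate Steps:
$v{\left(H \right)} = - \frac{2 H^{2}}{7}$ ($v{\left(H \right)} = - \frac{\left(H + H\right) H}{7} = - \frac{2 H H}{7} = - \frac{2 H^{2}}{7}$)
$\sqrt{-9100 + v{\left(123 \right)}} = \sqrt{-9100 - \frac{2 \cdot 123^{2}}{7}} = \sqrt{-9100 - \frac{30258}{7}} = \sqrt{- \frac{93958}{7}} = \frac{i \sqrt{657706}}{7}$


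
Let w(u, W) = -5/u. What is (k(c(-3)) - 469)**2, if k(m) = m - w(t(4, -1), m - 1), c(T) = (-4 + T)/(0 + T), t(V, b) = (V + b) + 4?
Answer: 95746225/441 ≈ 2.1711e+5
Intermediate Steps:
t(V, b) = 4 + V + b
c(T) = (-4 + T)/T
k(m) = 5/7 + m (k(m) = m - (-5)/(4 + 4 - 1) = m - (-5)/7 = m - 1*(-5/7) = m + 5/7 = 5/7 + m)
(k(c(-3)) - 469)**2 = ((5/7 + (-4 - 3)/(-3)) - 469)**2 = ((5/7 - 1/3*(-7)) - 469)**2 = ((5/7 + 7/3) - 469)**2 = (64/21 - 469)**2 = (-9785/21)**2 = 95746225/441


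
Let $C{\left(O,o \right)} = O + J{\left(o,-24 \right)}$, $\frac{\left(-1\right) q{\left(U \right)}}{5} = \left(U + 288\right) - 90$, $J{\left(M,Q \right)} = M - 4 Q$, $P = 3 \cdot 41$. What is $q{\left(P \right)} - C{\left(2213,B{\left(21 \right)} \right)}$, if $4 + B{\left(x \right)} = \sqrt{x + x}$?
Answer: $-3910 - \sqrt{42} \approx -3916.5$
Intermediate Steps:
$P = 123$
$B{\left(x \right)} = -4 + \sqrt{2} \sqrt{x}$ ($B{\left(x \right)} = -4 + \sqrt{x + x} = -4 + \sqrt{2 x} = -4 + \sqrt{2} \sqrt{x}$)
$q{\left(U \right)} = -990 - 5 U$ ($q{\left(U \right)} = - 5 \left(\left(U + 288\right) - 90\right) = - 5 \left(\left(288 + U\right) - 90\right) = - 5 \left(198 + U\right) = -990 - 5 U$)
$C{\left(O,o \right)} = 96 + O + o$ ($C{\left(O,o \right)} = O + \left(o - -96\right) = O + \left(o + 96\right) = O + \left(96 + o\right) = 96 + O + o$)
$q{\left(P \right)} - C{\left(2213,B{\left(21 \right)} \right)} = \left(-990 - 615\right) - \left(96 + 2213 - \left(4 - \sqrt{2} \sqrt{21}\right)\right) = \left(-990 - 615\right) - \left(96 + 2213 - \left(4 - \sqrt{42}\right)\right) = -1605 - \left(2305 + \sqrt{42}\right) = -3910 - \sqrt{42}$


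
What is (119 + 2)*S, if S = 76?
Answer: 9196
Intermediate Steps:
(119 + 2)*S = (119 + 2)*76 = 121*76 = 9196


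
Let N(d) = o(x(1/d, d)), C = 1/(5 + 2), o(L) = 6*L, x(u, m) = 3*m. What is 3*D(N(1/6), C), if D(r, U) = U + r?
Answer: 66/7 ≈ 9.4286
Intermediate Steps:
C = 1/7 ≈ 0.14286
N(d) = 18*d (N(d) = 6*(3*d) = 18*d)
3*D(N(1/6), C) = 3*(1/7 + 18/6) = 3*(1/7 + 18*(1/6)) = 3*(1/7 + 3) = 3*(22/7) = 66/7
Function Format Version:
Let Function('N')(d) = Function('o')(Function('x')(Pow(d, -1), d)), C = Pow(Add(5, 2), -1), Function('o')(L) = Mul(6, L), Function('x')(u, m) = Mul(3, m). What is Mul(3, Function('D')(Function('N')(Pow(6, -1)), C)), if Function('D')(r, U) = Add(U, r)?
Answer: Rational(66, 7) ≈ 9.4286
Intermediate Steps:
C = Rational(1, 7) (C = Pow(7, -1) = Rational(1, 7) ≈ 0.14286)
Function('N')(d) = Mul(18, d) (Function('N')(d) = Mul(6, Mul(3, d)) = Mul(18, d))
Mul(3, Function('D')(Function('N')(Pow(6, -1)), C)) = Mul(3, Add(Rational(1, 7), Mul(18, Pow(6, -1)))) = Mul(3, Add(Rational(1, 7), Mul(18, Rational(1, 6)))) = Mul(3, Add(Rational(1, 7), 3)) = Mul(3, Rational(22, 7)) = Rational(66, 7)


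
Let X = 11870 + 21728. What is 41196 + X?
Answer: 74794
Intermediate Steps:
X = 33598
41196 + X = 41196 + 33598 = 74794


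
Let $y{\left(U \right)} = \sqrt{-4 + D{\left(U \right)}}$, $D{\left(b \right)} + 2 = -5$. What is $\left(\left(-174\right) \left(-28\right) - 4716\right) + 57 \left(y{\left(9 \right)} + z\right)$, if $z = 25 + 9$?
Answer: $2094 + 57 i \sqrt{11} \approx 2094.0 + 189.05 i$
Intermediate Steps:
$D{\left(b \right)} = -7$ ($D{\left(b \right)} = -2 - 5 = -7$)
$z = 34$
$y{\left(U \right)} = i \sqrt{11}$ ($y{\left(U \right)} = \sqrt{-4 - 7} = \sqrt{-11} = i \sqrt{11}$)
$\left(\left(-174\right) \left(-28\right) - 4716\right) + 57 \left(y{\left(9 \right)} + z\right) = \left(\left(-174\right) \left(-28\right) - 4716\right) + 57 \left(i \sqrt{11} + 34\right) = \left(4872 - 4716\right) + 57 \left(34 + i \sqrt{11}\right) = 156 + \left(1938 + 57 i \sqrt{11}\right) = 2094 + 57 i \sqrt{11}$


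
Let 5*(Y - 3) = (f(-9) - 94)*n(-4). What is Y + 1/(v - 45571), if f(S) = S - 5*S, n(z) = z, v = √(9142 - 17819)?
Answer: 512950777491/10383623590 - I*√8677/2076724718 ≈ 49.4 - 4.4854e-8*I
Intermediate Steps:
v = I*√8677 (v = √(-8677) = I*√8677 ≈ 93.15*I)
f(S) = -4*S
Y = 247/5 (Y = 3 + ((-4*(-9) - 94)*(-4))/5 = 3 + ((36 - 94)*(-4))/5 = 3 + (-58*(-4))/5 = 3 + (⅕)*232 = 3 + 232/5 = 247/5 ≈ 49.400)
Y + 1/(v - 45571) = 247/5 + 1/(I*√8677 - 45571) = 247/5 + 1/(-45571 + I*√8677)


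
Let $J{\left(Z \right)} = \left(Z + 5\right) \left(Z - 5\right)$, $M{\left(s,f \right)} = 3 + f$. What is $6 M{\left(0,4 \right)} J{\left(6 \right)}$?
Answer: $462$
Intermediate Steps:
$J{\left(Z \right)} = \left(-5 + Z\right) \left(5 + Z\right)$ ($J{\left(Z \right)} = \left(5 + Z\right) \left(-5 + Z\right) = \left(-5 + Z\right) \left(5 + Z\right)$)
$6 M{\left(0,4 \right)} J{\left(6 \right)} = 6 \left(3 + 4\right) \left(-25 + 6^{2}\right) = 6 \cdot 7 \left(-25 + 36\right) = 42 \cdot 11 = 462$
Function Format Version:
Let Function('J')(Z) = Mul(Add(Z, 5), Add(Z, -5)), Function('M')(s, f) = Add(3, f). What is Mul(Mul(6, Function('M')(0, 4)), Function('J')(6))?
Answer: 462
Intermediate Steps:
Function('J')(Z) = Mul(Add(-5, Z), Add(5, Z)) (Function('J')(Z) = Mul(Add(5, Z), Add(-5, Z)) = Mul(Add(-5, Z), Add(5, Z)))
Mul(Mul(6, Function('M')(0, 4)), Function('J')(6)) = Mul(Mul(6, Add(3, 4)), Add(-25, Pow(6, 2))) = Mul(Mul(6, 7), Add(-25, 36)) = Mul(42, 11) = 462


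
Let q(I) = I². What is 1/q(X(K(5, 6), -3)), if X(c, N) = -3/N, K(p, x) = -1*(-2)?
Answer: 1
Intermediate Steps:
K(p, x) = 2
1/q(X(K(5, 6), -3)) = 1/((-3/(-3))²) = 1/((-3*(-⅓))²) = 1/(1²) = 1/1 = 1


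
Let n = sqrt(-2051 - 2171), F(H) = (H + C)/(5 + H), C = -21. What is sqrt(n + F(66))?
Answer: sqrt(3195 + 5041*I*sqrt(4222))/71 ≈ 5.7277 + 5.6721*I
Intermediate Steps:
F(H) = (-21 + H)/(5 + H) (F(H) = (H - 21)/(5 + H) = (-21 + H)/(5 + H))
n = I*sqrt(4222) (n = sqrt(-4222) = I*sqrt(4222) ≈ 64.977*I)
sqrt(n + F(66)) = sqrt(I*sqrt(4222) + (-21 + 66)/(5 + 66)) = sqrt(I*sqrt(4222) + 45/71) = sqrt(45/71 + I*sqrt(4222))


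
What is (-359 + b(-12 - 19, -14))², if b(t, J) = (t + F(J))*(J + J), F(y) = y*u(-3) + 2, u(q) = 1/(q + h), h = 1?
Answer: 66049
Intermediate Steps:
u(q) = 1/(1 + q) (u(q) = 1/(q + 1) = 1/(1 + q))
F(y) = 2 - y/2 (F(y) = y/(1 - 3) + 2 = y/(-2) + 2 = y*(-½) + 2 = -y/2 + 2 = 2 - y/2)
b(t, J) = 2*J*(2 + t - J/2) (b(t, J) = (t + (2 - J/2))*(J + J) = (2 + t - J/2)*(2*J) = 2*J*(2 + t - J/2))
(-359 + b(-12 - 19, -14))² = (-359 - 14*(4 - 1*(-14) + 2*(-12 - 19)))² = (-359 - 14*(4 + 14 + 2*(-31)))² = (-359 - 14*(4 + 14 - 62))² = (-359 - 14*(-44))² = (-359 + 616)² = 257² = 66049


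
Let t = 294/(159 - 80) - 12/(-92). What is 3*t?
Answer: 20997/1817 ≈ 11.556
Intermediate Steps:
t = 6999/1817 (t = 294/79 - 12*(-1/92) = 294*(1/79) + 3/23 = 294/79 + 3/23 = 6999/1817 ≈ 3.8520)
3*t = 3*(6999/1817) = 20997/1817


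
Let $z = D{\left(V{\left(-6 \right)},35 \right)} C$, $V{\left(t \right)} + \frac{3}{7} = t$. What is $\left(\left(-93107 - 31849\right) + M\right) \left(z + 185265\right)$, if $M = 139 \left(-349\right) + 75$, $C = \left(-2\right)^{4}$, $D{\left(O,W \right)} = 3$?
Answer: $-32131791696$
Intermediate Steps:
$V{\left(t \right)} = - \frac{3}{7} + t$
$C = 16$
$z = 48$ ($z = 3 \cdot 16 = 48$)
$M = -48436$ ($M = -48511 + 75 = -48436$)
$\left(\left(-93107 - 31849\right) + M\right) \left(z + 185265\right) = \left(\left(-93107 - 31849\right) - 48436\right) \left(48 + 185265\right) = \left(\left(-93107 - 31849\right) - 48436\right) 185313 = \left(-124956 - 48436\right) 185313 = \left(-173392\right) 185313 = -32131791696$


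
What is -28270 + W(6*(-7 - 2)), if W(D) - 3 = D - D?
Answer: -28267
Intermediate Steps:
W(D) = 3 (W(D) = 3 + (D - D) = 3 + 0 = 3)
-28270 + W(6*(-7 - 2)) = -28270 + 3 = -28267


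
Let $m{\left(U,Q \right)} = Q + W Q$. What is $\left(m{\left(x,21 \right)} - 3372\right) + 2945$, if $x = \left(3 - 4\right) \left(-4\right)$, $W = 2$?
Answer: $-364$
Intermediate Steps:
$x = 4$ ($x = \left(-1\right) \left(-4\right) = 4$)
$m{\left(U,Q \right)} = 3 Q$ ($m{\left(U,Q \right)} = Q + 2 Q = 3 Q$)
$\left(m{\left(x,21 \right)} - 3372\right) + 2945 = \left(3 \cdot 21 - 3372\right) + 2945 = \left(63 - 3372\right) + 2945 = -3309 + 2945 = -364$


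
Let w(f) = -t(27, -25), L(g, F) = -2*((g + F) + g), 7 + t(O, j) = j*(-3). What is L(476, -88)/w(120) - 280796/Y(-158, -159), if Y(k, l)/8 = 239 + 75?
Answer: -922087/10676 ≈ -86.370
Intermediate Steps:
t(O, j) = -7 - 3*j (t(O, j) = -7 + j*(-3) = -7 - 3*j)
L(g, F) = -4*g - 2*F (L(g, F) = -2*((F + g) + g) = -2*(F + 2*g) = -4*g - 2*F)
Y(k, l) = 2512 (Y(k, l) = 8*(239 + 75) = 8*314 = 2512)
w(f) = -68 (w(f) = -(-7 - 3*(-25)) = -(-7 + 75) = -1*68 = -68)
L(476, -88)/w(120) - 280796/Y(-158, -159) = (-4*476 - 2*(-88))/(-68) - 280796/2512 = (-1904 + 176)*(-1/68) - 280796*1/2512 = -1728*(-1/68) - 70199/628 = 432/17 - 70199/628 = -922087/10676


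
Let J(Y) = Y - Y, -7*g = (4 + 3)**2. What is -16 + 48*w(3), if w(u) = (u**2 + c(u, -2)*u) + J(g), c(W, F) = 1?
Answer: 560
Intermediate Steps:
g = -7 (g = -(4 + 3)**2/7 = -1/7*7**2 = -1/7*49 = -7)
J(Y) = 0
w(u) = u + u**2 (w(u) = (u**2 + 1*u) + 0 = (u**2 + u) + 0 = (u + u**2) + 0 = u + u**2)
-16 + 48*w(3) = -16 + 48*(3*(1 + 3)) = -16 + 48*(3*4) = -16 + 48*12 = -16 + 576 = 560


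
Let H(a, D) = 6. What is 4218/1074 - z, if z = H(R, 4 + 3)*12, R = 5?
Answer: -12185/179 ≈ -68.073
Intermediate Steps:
z = 72 (z = 6*12 = 72)
4218/1074 - z = 4218/1074 - 1*72 = 4218*(1/1074) - 72 = 703/179 - 72 = -12185/179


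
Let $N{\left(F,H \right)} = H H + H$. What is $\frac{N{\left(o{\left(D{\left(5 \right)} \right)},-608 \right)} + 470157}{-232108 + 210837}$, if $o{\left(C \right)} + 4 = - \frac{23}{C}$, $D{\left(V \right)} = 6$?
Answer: $- \frac{839213}{21271} \approx -39.453$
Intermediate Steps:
$o{\left(C \right)} = -4 - \frac{23}{C}$
$N{\left(F,H \right)} = H + H^{2}$ ($N{\left(F,H \right)} = H^{2} + H = H + H^{2}$)
$\frac{N{\left(o{\left(D{\left(5 \right)} \right)},-608 \right)} + 470157}{-232108 + 210837} = \frac{- 608 \left(1 - 608\right) + 470157}{-232108 + 210837} = \frac{\left(-608\right) \left(-607\right) + 470157}{-21271} = \left(369056 + 470157\right) \left(- \frac{1}{21271}\right) = 839213 \left(- \frac{1}{21271}\right) = - \frac{839213}{21271}$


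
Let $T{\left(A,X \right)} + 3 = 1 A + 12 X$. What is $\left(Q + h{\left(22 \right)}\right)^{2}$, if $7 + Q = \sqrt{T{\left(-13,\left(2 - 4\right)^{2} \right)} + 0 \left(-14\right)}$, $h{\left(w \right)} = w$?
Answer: $257 + 120 \sqrt{2} \approx 426.71$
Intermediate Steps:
$T{\left(A,X \right)} = -3 + A + 12 X$ ($T{\left(A,X \right)} = -3 + \left(1 A + 12 X\right) = -3 + \left(A + 12 X\right) = -3 + A + 12 X$)
$Q = -7 + 4 \sqrt{2}$ ($Q = -7 + \sqrt{\left(-3 - 13 + 12 \left(2 - 4\right)^{2}\right) + 0 \left(-14\right)} = -7 + \sqrt{\left(-3 - 13 + 12 \left(-2\right)^{2}\right) + 0} = -7 + \sqrt{\left(-3 - 13 + 12 \cdot 4\right) + 0} = -7 + \sqrt{\left(-3 - 13 + 48\right) + 0} = -7 + \sqrt{32 + 0} = -7 + \sqrt{32} = -7 + 4 \sqrt{2} \approx -1.3431$)
$\left(Q + h{\left(22 \right)}\right)^{2} = \left(\left(-7 + 4 \sqrt{2}\right) + 22\right)^{2} = \left(15 + 4 \sqrt{2}\right)^{2}$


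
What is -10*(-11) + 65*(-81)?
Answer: -5155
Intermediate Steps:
-10*(-11) + 65*(-81) = 110 - 5265 = -5155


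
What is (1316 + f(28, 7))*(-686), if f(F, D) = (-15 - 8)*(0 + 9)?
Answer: -760774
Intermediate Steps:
f(F, D) = -207 (f(F, D) = -23*9 = -207)
(1316 + f(28, 7))*(-686) = (1316 - 207)*(-686) = 1109*(-686) = -760774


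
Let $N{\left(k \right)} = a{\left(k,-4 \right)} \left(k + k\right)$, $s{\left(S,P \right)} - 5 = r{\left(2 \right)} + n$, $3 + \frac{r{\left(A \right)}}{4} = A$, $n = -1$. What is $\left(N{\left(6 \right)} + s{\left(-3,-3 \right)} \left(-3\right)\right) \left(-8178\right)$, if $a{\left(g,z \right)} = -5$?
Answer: $490680$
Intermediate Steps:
$r{\left(A \right)} = -12 + 4 A$
$s{\left(S,P \right)} = 0$ ($s{\left(S,P \right)} = 5 + \left(\left(-12 + 4 \cdot 2\right) - 1\right) = 5 + \left(\left(-12 + 8\right) - 1\right) = 5 - 5 = 0$)
$N{\left(k \right)} = - 10 k$ ($N{\left(k \right)} = - 5 \left(k + k\right) = - 5 \cdot 2 k = - 10 k$)
$\left(N{\left(6 \right)} + s{\left(-3,-3 \right)} \left(-3\right)\right) \left(-8178\right) = \left(\left(-10\right) 6 + 0 \left(-3\right)\right) \left(-8178\right) = \left(-60 + 0\right) \left(-8178\right) = \left(-60\right) \left(-8178\right) = 490680$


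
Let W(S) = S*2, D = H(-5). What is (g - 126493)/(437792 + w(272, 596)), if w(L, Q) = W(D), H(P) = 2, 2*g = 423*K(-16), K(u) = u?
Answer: -129877/437796 ≈ -0.29666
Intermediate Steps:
g = -3384 (g = (423*(-16))/2 = (½)*(-6768) = -3384)
D = 2
W(S) = 2*S
w(L, Q) = 4 (w(L, Q) = 2*2 = 4)
(g - 126493)/(437792 + w(272, 596)) = (-3384 - 126493)/(437792 + 4) = -129877/437796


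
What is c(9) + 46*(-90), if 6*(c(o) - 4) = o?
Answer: -8269/2 ≈ -4134.5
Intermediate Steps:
c(o) = 4 + o/6
c(9) + 46*(-90) = (4 + (⅙)*9) + 46*(-90) = (4 + 3/2) - 4140 = 11/2 - 4140 = -8269/2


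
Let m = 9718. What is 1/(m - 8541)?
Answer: 1/1177 ≈ 0.00084962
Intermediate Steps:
1/(m - 8541) = 1/(9718 - 8541) = 1/1177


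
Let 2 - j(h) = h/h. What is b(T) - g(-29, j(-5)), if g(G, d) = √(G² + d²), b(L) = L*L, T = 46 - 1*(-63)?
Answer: 11881 - √842 ≈ 11852.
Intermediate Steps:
j(h) = 1 (j(h) = 2 - h/h = 2 - 1*1 = 2 - 1 = 1)
T = 109 (T = 46 + 63 = 109)
b(L) = L²
b(T) - g(-29, j(-5)) = 109² - √((-29)² + 1²) = 11881 - √(841 + 1) = 11881 - √842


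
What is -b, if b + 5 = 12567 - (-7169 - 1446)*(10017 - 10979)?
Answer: 8275068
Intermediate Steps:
b = -8275068 (b = -5 + (12567 - (-7169 - 1446)*(10017 - 10979)) = -5 + (12567 - (-8615)*(-962)) = -5 + (12567 - 1*8287630) = -5 + (12567 - 8287630) = -5 - 8275063 = -8275068)
-b = -1*(-8275068) = 8275068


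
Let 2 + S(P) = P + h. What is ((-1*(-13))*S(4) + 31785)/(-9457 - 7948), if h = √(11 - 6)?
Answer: -31811/17405 - 13*√5/17405 ≈ -1.8294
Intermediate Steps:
h = √5 ≈ 2.2361
S(P) = -2 + P + √5 (S(P) = -2 + (P + √5) = -2 + P + √5)
((-1*(-13))*S(4) + 31785)/(-9457 - 7948) = ((-1*(-13))*(-2 + 4 + √5) + 31785)/(-9457 - 7948) = (13*(2 + √5) + 31785)/(-17405) = ((26 + 13*√5) + 31785)*(-1/17405) = (31811 + 13*√5)*(-1/17405) = -31811/17405 - 13*√5/17405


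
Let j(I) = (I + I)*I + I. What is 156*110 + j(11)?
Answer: 17413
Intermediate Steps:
j(I) = I + 2*I² (j(I) = (2*I)*I + I = 2*I² + I = I + 2*I²)
156*110 + j(11) = 156*110 + 11*(1 + 2*11) = 17160 + 11*(1 + 22) = 17160 + 11*23 = 17160 + 253 = 17413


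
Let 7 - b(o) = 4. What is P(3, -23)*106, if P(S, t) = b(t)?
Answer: 318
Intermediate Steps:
b(o) = 3 (b(o) = 7 - 1*4 = 7 - 4 = 3)
P(S, t) = 3
P(3, -23)*106 = 3*106 = 318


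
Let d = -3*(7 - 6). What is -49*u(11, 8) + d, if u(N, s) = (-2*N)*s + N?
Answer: 8082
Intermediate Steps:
u(N, s) = N - 2*N*s (u(N, s) = -2*N*s + N = N - 2*N*s)
d = -3 (d = -3*1 = -3)
-49*u(11, 8) + d = -539*(1 - 2*8) - 3 = -539*(1 - 16) - 3 = -539*(-15) - 3 = -49*(-165) - 3 = 8085 - 3 = 8082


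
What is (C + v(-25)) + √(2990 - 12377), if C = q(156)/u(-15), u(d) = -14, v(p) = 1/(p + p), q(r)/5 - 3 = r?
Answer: -9941/175 + 3*I*√1043 ≈ -56.806 + 96.886*I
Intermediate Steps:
q(r) = 15 + 5*r
v(p) = 1/(2*p)
C = -795/14 (C = (15 + 5*156)/(-14) = (15 + 780)*(-1/14) = 795*(-1/14) = -795/14 ≈ -56.786)
(C + v(-25)) + √(2990 - 12377) = (-795/14 + (½)/(-25)) + √(2990 - 12377) = (-795/14 + (½)*(-1/25)) + √(-9387) = (-795/14 - 1/50) + 3*I*√1043 = -9941/175 + 3*I*√1043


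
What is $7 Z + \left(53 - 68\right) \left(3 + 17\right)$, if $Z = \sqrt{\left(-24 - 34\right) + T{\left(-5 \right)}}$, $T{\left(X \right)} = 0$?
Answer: $-300 + 7 i \sqrt{58} \approx -300.0 + 53.31 i$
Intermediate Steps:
$Z = i \sqrt{58}$ ($Z = \sqrt{\left(-24 - 34\right) + 0} = \sqrt{-58 + 0} = \sqrt{-58} = i \sqrt{58} \approx 7.6158 i$)
$7 Z + \left(53 - 68\right) \left(3 + 17\right) = 7 i \sqrt{58} + \left(53 - 68\right) \left(3 + 17\right) = 7 i \sqrt{58} - 300 = -300 + 7 i \sqrt{58}$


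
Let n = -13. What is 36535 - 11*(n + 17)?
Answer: 36491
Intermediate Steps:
36535 - 11*(n + 17) = 36535 - 11*(-13 + 17) = 36535 - 11*4 = 36535 - 44 = 36491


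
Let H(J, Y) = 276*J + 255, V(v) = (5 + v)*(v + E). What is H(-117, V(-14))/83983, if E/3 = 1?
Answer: -32037/83983 ≈ -0.38147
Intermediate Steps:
E = 3 (E = 3*1 = 3)
V(v) = (3 + v)*(5 + v) (V(v) = (5 + v)*(v + 3) = (5 + v)*(3 + v) = (3 + v)*(5 + v))
H(J, Y) = 255 + 276*J
H(-117, V(-14))/83983 = (255 + 276*(-117))/83983 = (255 - 32292)*(1/83983) = -32037*1/83983 = -32037/83983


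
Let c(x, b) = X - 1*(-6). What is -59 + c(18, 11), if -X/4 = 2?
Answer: -61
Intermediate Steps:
X = -8 (X = -4*2 = -8)
c(x, b) = -2 (c(x, b) = -8 - 1*(-6) = -8 + 6 = -2)
-59 + c(18, 11) = -59 - 2 = -61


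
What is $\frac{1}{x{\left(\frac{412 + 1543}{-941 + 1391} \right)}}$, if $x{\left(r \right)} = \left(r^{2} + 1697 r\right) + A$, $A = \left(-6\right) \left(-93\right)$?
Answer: $\frac{8100}{64390111} \approx 0.0001258$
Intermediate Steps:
$A = 558$
$x{\left(r \right)} = 558 + r^{2} + 1697 r$ ($x{\left(r \right)} = \left(r^{2} + 1697 r\right) + 558 = 558 + r^{2} + 1697 r$)
$\frac{1}{x{\left(\frac{412 + 1543}{-941 + 1391} \right)}} = \frac{1}{558 + \left(\frac{412 + 1543}{-941 + 1391}\right)^{2} + 1697 \frac{412 + 1543}{-941 + 1391}} = \frac{1}{558 + \left(\frac{1955}{450}\right)^{2} + 1697 \cdot \frac{1955}{450}} = \frac{1}{558 + \left(1955 \cdot \frac{1}{450}\right)^{2} + 1697 \cdot 1955 \cdot \frac{1}{450}} = \frac{1}{558 + \left(\frac{391}{90}\right)^{2} + 1697 \cdot \frac{391}{90}} = \frac{1}{558 + \frac{152881}{8100} + \frac{663527}{90}} = \frac{1}{\frac{64390111}{8100}} = \frac{8100}{64390111}$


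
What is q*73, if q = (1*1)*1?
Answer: 73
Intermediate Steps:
q = 1 (q = 1*1 = 1)
q*73 = 1*73 = 73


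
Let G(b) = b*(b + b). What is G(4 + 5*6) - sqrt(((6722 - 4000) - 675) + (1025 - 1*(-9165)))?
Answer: 2312 - sqrt(12237) ≈ 2201.4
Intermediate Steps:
G(b) = 2*b**2 (G(b) = b*(2*b) = 2*b**2)
G(4 + 5*6) - sqrt(((6722 - 4000) - 675) + (1025 - 1*(-9165))) = 2*(4 + 5*6)**2 - sqrt(((6722 - 4000) - 675) + (1025 - 1*(-9165))) = 2*(4 + 30)**2 - sqrt((2722 - 675) + (1025 + 9165)) = 2*34**2 - sqrt(2047 + 10190) = 2*1156 - sqrt(12237) = 2312 - sqrt(12237)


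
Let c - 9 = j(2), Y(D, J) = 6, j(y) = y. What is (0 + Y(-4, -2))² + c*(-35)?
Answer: -349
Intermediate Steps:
c = 11 (c = 9 + 2 = 11)
(0 + Y(-4, -2))² + c*(-35) = (0 + 6)² + 11*(-35) = 6² - 385 = 36 - 385 = -349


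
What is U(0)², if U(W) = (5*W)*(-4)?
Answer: 0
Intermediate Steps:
U(W) = -20*W
U(0)² = (-20*0)² = 0² = 0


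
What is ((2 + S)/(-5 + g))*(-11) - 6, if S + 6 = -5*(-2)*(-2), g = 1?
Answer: -72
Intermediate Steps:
S = -26 (S = -6 - 5*(-2)*(-2) = -6 + 10*(-2) = -6 - 20 = -26)
((2 + S)/(-5 + g))*(-11) - 6 = ((2 - 26)/(-5 + 1))*(-11) - 6 = -24/(-4)*(-11) - 6 = -24*(-¼)*(-11) - 6 = 6*(-11) - 6 = -66 - 6 = -72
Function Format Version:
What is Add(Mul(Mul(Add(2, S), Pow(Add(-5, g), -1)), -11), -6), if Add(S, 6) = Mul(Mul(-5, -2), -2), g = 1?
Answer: -72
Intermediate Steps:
S = -26 (S = Add(-6, Mul(Mul(-5, -2), -2)) = Add(-6, Mul(10, -2)) = Add(-6, -20) = -26)
Add(Mul(Mul(Add(2, S), Pow(Add(-5, g), -1)), -11), -6) = Add(Mul(Mul(Add(2, -26), Pow(Add(-5, 1), -1)), -11), -6) = Add(Mul(Mul(-24, Pow(-4, -1)), -11), -6) = Add(Mul(Mul(-24, Rational(-1, 4)), -11), -6) = Add(Mul(6, -11), -6) = Add(-66, -6) = -72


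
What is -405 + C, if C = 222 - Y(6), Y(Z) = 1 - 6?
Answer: -178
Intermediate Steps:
Y(Z) = -5
C = 227 (C = 222 - 1*(-5) = 222 + 5 = 227)
-405 + C = -405 + 227 = -178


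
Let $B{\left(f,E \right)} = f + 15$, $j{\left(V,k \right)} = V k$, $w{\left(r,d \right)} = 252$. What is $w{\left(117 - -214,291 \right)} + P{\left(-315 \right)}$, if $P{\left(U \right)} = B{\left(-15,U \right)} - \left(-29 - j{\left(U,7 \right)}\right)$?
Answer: $-1924$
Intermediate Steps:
$B{\left(f,E \right)} = 15 + f$
$P{\left(U \right)} = 29 + 7 U$ ($P{\left(U \right)} = \left(15 - 15\right) - \left(-29 - U 7\right) = 0 - \left(-29 - 7 U\right) = 0 + \left(29 + 7 U\right) = 29 + 7 U$)
$w{\left(117 - -214,291 \right)} + P{\left(-315 \right)} = 252 + \left(29 + 7 \left(-315\right)\right) = 252 + \left(29 - 2205\right) = 252 - 2176 = -1924$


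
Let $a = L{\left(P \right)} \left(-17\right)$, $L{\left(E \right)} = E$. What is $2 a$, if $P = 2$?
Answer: $-68$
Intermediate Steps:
$a = -34$ ($a = 2 \left(-17\right) = -34$)
$2 a = 2 \left(-34\right) = -68$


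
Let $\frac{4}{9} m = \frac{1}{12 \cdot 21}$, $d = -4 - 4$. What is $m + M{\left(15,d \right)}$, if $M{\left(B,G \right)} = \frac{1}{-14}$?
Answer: $- \frac{1}{16} \approx -0.0625$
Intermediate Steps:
$d = -8$ ($d = -4 - 4 = -8$)
$M{\left(B,G \right)} = - \frac{1}{14}$
$m = \frac{1}{112}$ ($m = \frac{9}{4 \cdot 12 \cdot 21} = \frac{9}{4 \cdot 252} = \frac{9}{4} \cdot \frac{1}{252} = \frac{1}{112} \approx 0.0089286$)
$m + M{\left(15,d \right)} = \frac{1}{112} - \frac{1}{14} = - \frac{1}{16}$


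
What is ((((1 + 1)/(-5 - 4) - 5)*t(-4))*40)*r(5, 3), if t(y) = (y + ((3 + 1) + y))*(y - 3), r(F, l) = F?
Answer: -263200/9 ≈ -29244.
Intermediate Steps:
t(y) = (-3 + y)*(4 + 2*y) (t(y) = (y + (4 + y))*(-3 + y) = (4 + 2*y)*(-3 + y) = (-3 + y)*(4 + 2*y))
((((1 + 1)/(-5 - 4) - 5)*t(-4))*40)*r(5, 3) = ((((1 + 1)/(-5 - 4) - 5)*(-12 - 2*(-4) + 2*(-4)²))*40)*5 = (((2/(-9) - 5)*(-12 + 8 + 2*16))*40)*5 = (((2*(-⅑) - 5)*(-12 + 8 + 32))*40)*5 = (((-2/9 - 5)*28)*40)*5 = (-47/9*28*40)*5 = -1316/9*40*5 = -52640/9*5 = -263200/9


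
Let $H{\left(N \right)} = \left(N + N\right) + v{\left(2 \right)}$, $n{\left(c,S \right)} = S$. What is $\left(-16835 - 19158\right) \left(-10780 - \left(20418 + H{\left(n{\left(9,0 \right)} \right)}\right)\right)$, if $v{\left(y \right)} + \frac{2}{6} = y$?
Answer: $\frac{3368908807}{3} \approx 1.123 \cdot 10^{9}$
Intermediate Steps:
$v{\left(y \right)} = - \frac{1}{3} + y$
$H{\left(N \right)} = \frac{5}{3} + 2 N$ ($H{\left(N \right)} = \left(N + N\right) + \left(- \frac{1}{3} + 2\right) = 2 N + \frac{5}{3} = \frac{5}{3} + 2 N$)
$\left(-16835 - 19158\right) \left(-10780 - \left(20418 + H{\left(n{\left(9,0 \right)} \right)}\right)\right) = \left(-16835 - 19158\right) \left(-10780 - \left(\frac{61259}{3} + 0\right)\right) = - 35993 \left(-10780 - \frac{61259}{3}\right) = \left(-35993\right) \left(- \frac{93599}{3}\right) = \frac{3368908807}{3}$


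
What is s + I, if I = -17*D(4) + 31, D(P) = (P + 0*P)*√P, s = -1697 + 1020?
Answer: -782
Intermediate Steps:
s = -677
D(P) = P^(3/2) (D(P) = (P + 0)*√P = P*√P = P^(3/2))
I = -105 (I = -17*4^(3/2) + 31 = -17*8 + 31 = -136 + 31 = -105)
s + I = -677 - 105 = -782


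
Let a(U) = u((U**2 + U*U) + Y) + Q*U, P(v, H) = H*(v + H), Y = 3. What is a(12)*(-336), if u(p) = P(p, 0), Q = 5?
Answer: -20160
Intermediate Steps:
P(v, H) = H*(H + v)
u(p) = 0 (u(p) = 0*(0 + p) = 0*p = 0)
a(U) = 5*U (a(U) = 0 + 5*U = 5*U)
a(12)*(-336) = (5*12)*(-336) = 60*(-336) = -20160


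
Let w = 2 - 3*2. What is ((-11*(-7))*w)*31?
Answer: -9548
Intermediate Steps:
w = -4 (w = 2 - 6 = -4)
((-11*(-7))*w)*31 = (-11*(-7)*(-4))*31 = (77*(-4))*31 = -308*31 = -9548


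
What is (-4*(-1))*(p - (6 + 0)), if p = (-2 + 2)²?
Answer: -24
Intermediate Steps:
p = 0 (p = 0² = 0)
(-4*(-1))*(p - (6 + 0)) = (-4*(-1))*(0 - (6 + 0)) = 4*(0 - 1*6) = 4*(0 - 6) = 4*(-6) = -24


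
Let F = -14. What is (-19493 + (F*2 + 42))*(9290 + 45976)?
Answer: -1076526414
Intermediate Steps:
(-19493 + (F*2 + 42))*(9290 + 45976) = (-19493 + (-14*2 + 42))*(9290 + 45976) = (-19493 + (-28 + 42))*55266 = (-19493 + 14)*55266 = -19479*55266 = -1076526414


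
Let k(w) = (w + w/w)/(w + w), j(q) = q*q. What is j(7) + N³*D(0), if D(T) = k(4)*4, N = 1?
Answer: 103/2 ≈ 51.500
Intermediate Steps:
j(q) = q²
k(w) = (1 + w)/(2*w) (k(w) = (w + 1)/((2*w)) = (1 + w)*(1/(2*w)) = (1 + w)/(2*w))
D(T) = 5/2 (D(T) = ((½)*(1 + 4)/4)*4 = ((½)*(¼)*5)*4 = (5/8)*4 = 5/2)
j(7) + N³*D(0) = 7² + 1³*(5/2) = 49 + 1*(5/2) = 49 + 5/2 = 103/2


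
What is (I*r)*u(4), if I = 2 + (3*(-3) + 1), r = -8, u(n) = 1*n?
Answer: 192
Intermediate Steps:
u(n) = n
I = -6 (I = 2 + (-9 + 1) = 2 - 8 = -6)
(I*r)*u(4) = -6*(-8)*4 = 48*4 = 192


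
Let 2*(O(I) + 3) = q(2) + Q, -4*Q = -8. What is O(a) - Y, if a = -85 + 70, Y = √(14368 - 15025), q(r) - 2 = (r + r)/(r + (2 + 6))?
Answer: -⅘ - 3*I*√73 ≈ -0.8 - 25.632*I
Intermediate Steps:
Q = 2 (Q = -¼*(-8) = 2)
q(r) = 2 + 2*r/(8 + r) (q(r) = 2 + (r + r)/(r + (2 + 6)) = 2 + (2*r)/(r + 8) = 2 + (2*r)/(8 + r) = 2 + 2*r/(8 + r))
Y = 3*I*√73 (Y = √(-657) = 3*I*√73 ≈ 25.632*I)
a = -15
O(I) = -⅘ (O(I) = -3 + (4*(4 + 2)/(8 + 2) + 2)/2 = -3 + (4*6/10 + 2)/2 = -3 + (4*(⅒)*6 + 2)/2 = -3 + (12/5 + 2)/2 = -3 + (½)*(22/5) = -3 + 11/5 = -⅘)
O(a) - Y = -⅘ - 3*I*√73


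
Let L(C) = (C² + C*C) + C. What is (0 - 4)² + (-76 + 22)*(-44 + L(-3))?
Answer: 1582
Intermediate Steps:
L(C) = C + 2*C² (L(C) = (C² + C²) + C = 2*C² + C = C + 2*C²)
(0 - 4)² + (-76 + 22)*(-44 + L(-3)) = (0 - 4)² + (-76 + 22)*(-44 - 3*(1 + 2*(-3))) = (-4)² - 54*(-44 - 3*(1 - 6)) = 16 - 54*(-44 - 3*(-5)) = 16 - 54*(-44 + 15) = 16 - 54*(-29) = 16 + 1566 = 1582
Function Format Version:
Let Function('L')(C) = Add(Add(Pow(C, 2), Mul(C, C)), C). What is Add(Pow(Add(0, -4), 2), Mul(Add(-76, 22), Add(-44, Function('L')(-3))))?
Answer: 1582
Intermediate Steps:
Function('L')(C) = Add(C, Mul(2, Pow(C, 2))) (Function('L')(C) = Add(Add(Pow(C, 2), Pow(C, 2)), C) = Add(Mul(2, Pow(C, 2)), C) = Add(C, Mul(2, Pow(C, 2))))
Add(Pow(Add(0, -4), 2), Mul(Add(-76, 22), Add(-44, Function('L')(-3)))) = Add(Pow(Add(0, -4), 2), Mul(Add(-76, 22), Add(-44, Mul(-3, Add(1, Mul(2, -3)))))) = Add(Pow(-4, 2), Mul(-54, Add(-44, Mul(-3, Add(1, -6))))) = Add(16, Mul(-54, Add(-44, Mul(-3, -5)))) = Add(16, Mul(-54, Add(-44, 15))) = Add(16, Mul(-54, -29)) = Add(16, 1566) = 1582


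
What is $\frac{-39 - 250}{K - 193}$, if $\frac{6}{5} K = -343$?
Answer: $\frac{102}{169} \approx 0.60355$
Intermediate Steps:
$K = - \frac{1715}{6}$ ($K = \frac{5}{6} \left(-343\right) = - \frac{1715}{6} \approx -285.83$)
$\frac{-39 - 250}{K - 193} = \frac{-39 - 250}{- \frac{1715}{6} - 193} = - \frac{289}{- \frac{2873}{6}} = \left(-289\right) \left(- \frac{6}{2873}\right) = \frac{102}{169}$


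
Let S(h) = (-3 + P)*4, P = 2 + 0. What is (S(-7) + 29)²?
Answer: 625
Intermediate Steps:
P = 2
S(h) = -4 (S(h) = (-3 + 2)*4 = -1*4 = -4)
(S(-7) + 29)² = (-4 + 29)² = 25² = 625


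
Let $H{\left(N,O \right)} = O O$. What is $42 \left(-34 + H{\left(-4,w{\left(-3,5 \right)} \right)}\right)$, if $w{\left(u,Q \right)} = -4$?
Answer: $-756$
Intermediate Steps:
$H{\left(N,O \right)} = O^{2}$
$42 \left(-34 + H{\left(-4,w{\left(-3,5 \right)} \right)}\right) = 42 \left(-34 + \left(-4\right)^{2}\right) = 42 \left(-34 + 16\right) = 42 \left(-18\right) = -756$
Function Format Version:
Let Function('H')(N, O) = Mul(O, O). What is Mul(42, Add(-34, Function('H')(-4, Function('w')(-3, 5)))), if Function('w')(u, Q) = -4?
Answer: -756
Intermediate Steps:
Function('H')(N, O) = Pow(O, 2)
Mul(42, Add(-34, Function('H')(-4, Function('w')(-3, 5)))) = Mul(42, Add(-34, Pow(-4, 2))) = Mul(42, Add(-34, 16)) = Mul(42, -18) = -756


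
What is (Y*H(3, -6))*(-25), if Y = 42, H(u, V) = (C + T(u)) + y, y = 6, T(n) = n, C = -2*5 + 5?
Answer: -4200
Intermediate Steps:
C = -5 (C = -10 + 5 = -5)
H(u, V) = 1 + u (H(u, V) = (-5 + u) + 6 = 1 + u)
(Y*H(3, -6))*(-25) = (42*(1 + 3))*(-25) = (42*4)*(-25) = 168*(-25) = -4200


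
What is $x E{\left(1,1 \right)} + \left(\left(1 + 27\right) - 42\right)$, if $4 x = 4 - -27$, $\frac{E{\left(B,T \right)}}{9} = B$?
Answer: $\frac{223}{4} \approx 55.75$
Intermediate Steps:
$E{\left(B,T \right)} = 9 B$
$x = \frac{31}{4}$ ($x = \frac{4 - -27}{4} = \frac{4 + 27}{4} = \frac{1}{4} \cdot 31 = \frac{31}{4} \approx 7.75$)
$x E{\left(1,1 \right)} + \left(\left(1 + 27\right) - 42\right) = \frac{31 \cdot 9 \cdot 1}{4} + \left(\left(1 + 27\right) - 42\right) = \frac{31}{4} \cdot 9 + \left(28 - 42\right) = \frac{279}{4} - 14 = \frac{223}{4}$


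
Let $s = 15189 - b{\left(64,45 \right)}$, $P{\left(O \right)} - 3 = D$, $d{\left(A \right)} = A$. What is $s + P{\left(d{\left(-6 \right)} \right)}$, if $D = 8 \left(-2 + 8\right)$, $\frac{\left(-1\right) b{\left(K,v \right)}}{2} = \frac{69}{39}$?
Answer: $\frac{198166}{13} \approx 15244.0$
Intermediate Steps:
$b{\left(K,v \right)} = - \frac{46}{13}$ ($b{\left(K,v \right)} = - 2 \cdot \frac{69}{39} = - 2 \cdot 69 \cdot \frac{1}{39} = \left(-2\right) \frac{23}{13} = - \frac{46}{13}$)
$D = 48$ ($D = 8 \cdot 6 = 48$)
$P{\left(O \right)} = 51$ ($P{\left(O \right)} = 3 + 48 = 51$)
$s = \frac{197503}{13}$ ($s = 15189 - - \frac{46}{13} = 15189 + \frac{46}{13} = \frac{197503}{13} \approx 15193.0$)
$s + P{\left(d{\left(-6 \right)} \right)} = \frac{197503}{13} + 51 = \frac{198166}{13}$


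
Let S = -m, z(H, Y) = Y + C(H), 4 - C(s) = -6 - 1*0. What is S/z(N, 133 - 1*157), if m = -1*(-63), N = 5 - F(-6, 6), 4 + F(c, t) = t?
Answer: 9/2 ≈ 4.5000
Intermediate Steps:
F(c, t) = -4 + t
C(s) = 10 (C(s) = 4 - (-6 - 1*0) = 4 - (-6 + 0) = 4 - 1*(-6) = 4 + 6 = 10)
N = 3 (N = 5 - (-4 + 6) = 5 - 1*2 = 5 - 2 = 3)
m = 63
z(H, Y) = 10 + Y (z(H, Y) = Y + 10 = 10 + Y)
S = -63 (S = -1*63 = -63)
S/z(N, 133 - 1*157) = -63/(10 + (133 - 1*157)) = -63/(10 + (133 - 157)) = -63/(10 - 24) = -63/(-14) = -63*(-1/14) = 9/2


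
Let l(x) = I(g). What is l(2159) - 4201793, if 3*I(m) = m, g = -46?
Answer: -12605425/3 ≈ -4.2018e+6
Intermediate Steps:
I(m) = m/3
l(x) = -46/3 (l(x) = (1/3)*(-46) = -46/3)
l(2159) - 4201793 = -46/3 - 4201793 = -12605425/3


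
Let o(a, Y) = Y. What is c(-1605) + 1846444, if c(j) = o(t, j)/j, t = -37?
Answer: 1846445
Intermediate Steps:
c(j) = 1 (c(j) = j/j = 1)
c(-1605) + 1846444 = 1 + 1846444 = 1846445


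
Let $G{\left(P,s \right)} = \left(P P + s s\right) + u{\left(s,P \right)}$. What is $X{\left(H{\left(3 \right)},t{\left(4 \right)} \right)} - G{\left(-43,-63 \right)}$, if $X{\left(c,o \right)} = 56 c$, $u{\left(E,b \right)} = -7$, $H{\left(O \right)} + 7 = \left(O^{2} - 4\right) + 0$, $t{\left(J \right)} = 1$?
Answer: $-5923$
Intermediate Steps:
$H{\left(O \right)} = -11 + O^{2}$ ($H{\left(O \right)} = -7 + \left(\left(O^{2} - 4\right) + 0\right) = -7 + \left(\left(-4 + O^{2}\right) + 0\right) = -7 + \left(-4 + O^{2}\right) = -11 + O^{2}$)
$G{\left(P,s \right)} = -7 + P^{2} + s^{2}$ ($G{\left(P,s \right)} = \left(P P + s s\right) - 7 = \left(P^{2} + s^{2}\right) - 7 = -7 + P^{2} + s^{2}$)
$X{\left(H{\left(3 \right)},t{\left(4 \right)} \right)} - G{\left(-43,-63 \right)} = 56 \left(-11 + 3^{2}\right) - \left(-7 + \left(-43\right)^{2} + \left(-63\right)^{2}\right) = 56 \left(-11 + 9\right) - \left(-7 + 1849 + 3969\right) = 56 \left(-2\right) - 5811 = -112 - 5811 = -5923$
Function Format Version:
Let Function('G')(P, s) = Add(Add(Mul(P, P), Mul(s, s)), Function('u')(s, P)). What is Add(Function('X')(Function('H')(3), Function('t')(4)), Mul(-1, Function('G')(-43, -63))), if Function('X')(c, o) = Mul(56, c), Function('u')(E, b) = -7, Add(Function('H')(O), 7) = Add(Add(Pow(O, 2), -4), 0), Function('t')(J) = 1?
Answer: -5923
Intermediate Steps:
Function('H')(O) = Add(-11, Pow(O, 2)) (Function('H')(O) = Add(-7, Add(Add(Pow(O, 2), -4), 0)) = Add(-7, Add(Add(-4, Pow(O, 2)), 0)) = Add(-7, Add(-4, Pow(O, 2))) = Add(-11, Pow(O, 2)))
Function('G')(P, s) = Add(-7, Pow(P, 2), Pow(s, 2)) (Function('G')(P, s) = Add(Add(Mul(P, P), Mul(s, s)), -7) = Add(Add(Pow(P, 2), Pow(s, 2)), -7) = Add(-7, Pow(P, 2), Pow(s, 2)))
Add(Function('X')(Function('H')(3), Function('t')(4)), Mul(-1, Function('G')(-43, -63))) = Add(Mul(56, Add(-11, Pow(3, 2))), Mul(-1, Add(-7, Pow(-43, 2), Pow(-63, 2)))) = Add(Mul(56, Add(-11, 9)), Mul(-1, Add(-7, 1849, 3969))) = Add(Mul(56, -2), Mul(-1, 5811)) = Add(-112, -5811) = -5923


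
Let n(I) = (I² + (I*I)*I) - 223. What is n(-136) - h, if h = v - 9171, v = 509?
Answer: -2488521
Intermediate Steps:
n(I) = -223 + I² + I³ (n(I) = (I² + I²*I) - 223 = (I² + I³) - 223 = -223 + I² + I³)
h = -8662 (h = 509 - 9171 = -8662)
n(-136) - h = (-223 + (-136)² + (-136)³) - 1*(-8662) = (-223 + 18496 - 2515456) + 8662 = -2497183 + 8662 = -2488521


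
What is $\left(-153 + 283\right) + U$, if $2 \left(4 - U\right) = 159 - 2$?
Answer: $\frac{111}{2} \approx 55.5$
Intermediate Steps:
$U = - \frac{149}{2}$ ($U = 4 - \frac{159 - 2}{2} = 4 - \frac{157}{2} = - \frac{149}{2} \approx -74.5$)
$\left(-153 + 283\right) + U = \left(-153 + 283\right) - \frac{149}{2} = 130 - \frac{149}{2} = \frac{111}{2}$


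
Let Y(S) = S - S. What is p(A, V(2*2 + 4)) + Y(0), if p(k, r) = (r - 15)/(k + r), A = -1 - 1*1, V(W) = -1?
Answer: 16/3 ≈ 5.3333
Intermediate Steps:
A = -2 (A = -1 - 1 = -2)
Y(S) = 0
p(k, r) = (-15 + r)/(k + r)
p(A, V(2*2 + 4)) + Y(0) = (-15 - 1)/(-2 - 1) + 0 = -16/(-3) + 0 = -⅓*(-16) + 0 = 16/3 + 0 = 16/3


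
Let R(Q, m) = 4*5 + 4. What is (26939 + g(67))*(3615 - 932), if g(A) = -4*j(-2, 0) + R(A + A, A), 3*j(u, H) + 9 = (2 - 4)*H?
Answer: 72373925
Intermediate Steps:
j(u, H) = -3 - 2*H/3 (j(u, H) = -3 + ((2 - 4)*H)/3 = -3 + (-2*H)/3 = -3 - 2*H/3)
R(Q, m) = 24 (R(Q, m) = 20 + 4 = 24)
g(A) = 36 (g(A) = -4*(-3 - ⅔*0) + 24 = -4*(-3 + 0) + 24 = -4*(-3) + 24 = 12 + 24 = 36)
(26939 + g(67))*(3615 - 932) = (26939 + 36)*(3615 - 932) = 26975*2683 = 72373925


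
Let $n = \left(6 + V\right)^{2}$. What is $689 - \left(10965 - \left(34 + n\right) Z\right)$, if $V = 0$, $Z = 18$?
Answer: $-9016$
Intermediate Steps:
$n = 36$ ($n = \left(6 + 0\right)^{2} = 6^{2} = 36$)
$689 - \left(10965 - \left(34 + n\right) Z\right) = 689 - \left(10965 - \left(34 + 36\right) 18\right) = 689 - \left(10965 - 70 \cdot 18\right) = 689 - \left(10965 - 1260\right) = 689 - 9705 = -9016$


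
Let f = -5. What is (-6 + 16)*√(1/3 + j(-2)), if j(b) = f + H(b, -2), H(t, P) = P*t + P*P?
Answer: 10*√30/3 ≈ 18.257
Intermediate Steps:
H(t, P) = P² + P*t (H(t, P) = P*t + P² = P² + P*t)
j(b) = -1 - 2*b (j(b) = -5 - 2*(-2 + b) = -5 + (4 - 2*b) = -1 - 2*b)
(-6 + 16)*√(1/3 + j(-2)) = (-6 + 16)*√(1/3 + (-1 - 2*(-2))) = 10*√(⅓ + (-1 + 4)) = 10*√(⅓ + 3) = 10*√(10/3) = 10*(√30/3) = 10*√30/3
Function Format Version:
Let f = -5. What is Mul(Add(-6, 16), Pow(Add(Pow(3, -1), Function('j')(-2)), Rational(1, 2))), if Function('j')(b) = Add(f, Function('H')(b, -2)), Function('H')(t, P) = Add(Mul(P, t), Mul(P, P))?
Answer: Mul(Rational(10, 3), Pow(30, Rational(1, 2))) ≈ 18.257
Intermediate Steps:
Function('H')(t, P) = Add(Pow(P, 2), Mul(P, t)) (Function('H')(t, P) = Add(Mul(P, t), Pow(P, 2)) = Add(Pow(P, 2), Mul(P, t)))
Function('j')(b) = Add(-1, Mul(-2, b)) (Function('j')(b) = Add(-5, Mul(-2, Add(-2, b))) = Add(-5, Add(4, Mul(-2, b))) = Add(-1, Mul(-2, b)))
Mul(Add(-6, 16), Pow(Add(Pow(3, -1), Function('j')(-2)), Rational(1, 2))) = Mul(Add(-6, 16), Pow(Add(Pow(3, -1), Add(-1, Mul(-2, -2))), Rational(1, 2))) = Mul(10, Pow(Add(Rational(1, 3), Add(-1, 4)), Rational(1, 2))) = Mul(10, Pow(Add(Rational(1, 3), 3), Rational(1, 2))) = Mul(10, Pow(Rational(10, 3), Rational(1, 2))) = Mul(10, Mul(Rational(1, 3), Pow(30, Rational(1, 2)))) = Mul(Rational(10, 3), Pow(30, Rational(1, 2)))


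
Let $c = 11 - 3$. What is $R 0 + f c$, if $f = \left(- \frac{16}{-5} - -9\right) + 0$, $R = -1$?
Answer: $\frac{488}{5} \approx 97.6$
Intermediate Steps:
$c = 8$ ($c = 11 - 3 = 8$)
$f = \frac{61}{5}$ ($f = \left(\left(-16\right) \left(- \frac{1}{5}\right) + 9\right) + 0 = \left(\frac{16}{5} + 9\right) + 0 = \frac{61}{5} + 0 = \frac{61}{5} \approx 12.2$)
$R 0 + f c = \left(-1\right) 0 + \frac{61}{5} \cdot 8 = 0 + \frac{488}{5} = \frac{488}{5}$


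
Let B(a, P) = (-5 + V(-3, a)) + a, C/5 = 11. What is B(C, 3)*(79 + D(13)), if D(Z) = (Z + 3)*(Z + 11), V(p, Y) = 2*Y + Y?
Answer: 99545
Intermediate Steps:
C = 55 (C = 5*11 = 55)
V(p, Y) = 3*Y
D(Z) = (3 + Z)*(11 + Z)
B(a, P) = -5 + 4*a (B(a, P) = (-5 + 3*a) + a = -5 + 4*a)
B(C, 3)*(79 + D(13)) = (-5 + 4*55)*(79 + (33 + 13² + 14*13)) = (-5 + 220)*(79 + (33 + 169 + 182)) = 215*(79 + 384) = 215*463 = 99545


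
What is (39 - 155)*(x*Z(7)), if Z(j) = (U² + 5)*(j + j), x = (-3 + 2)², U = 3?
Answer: -22736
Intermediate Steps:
x = 1 (x = (-1)² = 1)
Z(j) = 28*j (Z(j) = (3² + 5)*(j + j) = (9 + 5)*(2*j) = 14*(2*j) = 28*j)
(39 - 155)*(x*Z(7)) = (39 - 155)*(1*(28*7)) = -116*196 = -22736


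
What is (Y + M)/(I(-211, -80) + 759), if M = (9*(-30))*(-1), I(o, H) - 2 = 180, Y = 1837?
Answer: 2107/941 ≈ 2.2391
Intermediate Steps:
I(o, H) = 182 (I(o, H) = 2 + 180 = 182)
M = 270 (M = -270*(-1) = 270)
(Y + M)/(I(-211, -80) + 759) = (1837 + 270)/(182 + 759) = 2107/941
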